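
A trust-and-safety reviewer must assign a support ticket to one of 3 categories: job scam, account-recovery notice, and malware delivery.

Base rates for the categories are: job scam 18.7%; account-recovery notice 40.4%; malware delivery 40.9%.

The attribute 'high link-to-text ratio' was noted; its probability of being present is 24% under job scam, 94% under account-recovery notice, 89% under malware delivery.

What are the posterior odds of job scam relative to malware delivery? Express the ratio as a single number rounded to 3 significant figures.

0.123

The normalizing constant cancels in an odds ratio, so compute prior × likelihood for the two hypotheses only:
  job scam: 0.187 × 0.24 = 0.04488
  malware delivery: 0.409 × 0.89 = 0.36401
Posterior odds = 0.04488 / 0.36401 ≈ 0.123.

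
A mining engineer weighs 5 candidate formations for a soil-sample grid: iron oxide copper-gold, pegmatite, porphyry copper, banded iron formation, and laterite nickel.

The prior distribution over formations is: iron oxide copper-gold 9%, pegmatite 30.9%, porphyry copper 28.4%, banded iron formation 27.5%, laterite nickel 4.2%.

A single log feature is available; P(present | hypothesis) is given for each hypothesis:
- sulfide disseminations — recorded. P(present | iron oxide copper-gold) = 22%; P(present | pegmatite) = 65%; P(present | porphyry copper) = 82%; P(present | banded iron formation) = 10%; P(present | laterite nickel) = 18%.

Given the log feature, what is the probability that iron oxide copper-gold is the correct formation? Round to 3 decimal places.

0.041

For each hypothesis, the unnormalized posterior weight is prior × likelihood:
  iron oxide copper-gold: 0.090 × 0.22 = 0.0198
  pegmatite: 0.309 × 0.65 = 0.20085
  porphyry copper: 0.284 × 0.82 = 0.23288
  banded iron formation: 0.275 × 0.10 = 0.0275
  laterite nickel: 0.042 × 0.18 = 0.00756
Normalizing constant Z = 0.0198 + 0.20085 + 0.23288 + 0.0275 + 0.00756 = 0.48859.
P(iron oxide copper-gold | evidence) = 0.0198 / 0.48859 ≈ 0.041.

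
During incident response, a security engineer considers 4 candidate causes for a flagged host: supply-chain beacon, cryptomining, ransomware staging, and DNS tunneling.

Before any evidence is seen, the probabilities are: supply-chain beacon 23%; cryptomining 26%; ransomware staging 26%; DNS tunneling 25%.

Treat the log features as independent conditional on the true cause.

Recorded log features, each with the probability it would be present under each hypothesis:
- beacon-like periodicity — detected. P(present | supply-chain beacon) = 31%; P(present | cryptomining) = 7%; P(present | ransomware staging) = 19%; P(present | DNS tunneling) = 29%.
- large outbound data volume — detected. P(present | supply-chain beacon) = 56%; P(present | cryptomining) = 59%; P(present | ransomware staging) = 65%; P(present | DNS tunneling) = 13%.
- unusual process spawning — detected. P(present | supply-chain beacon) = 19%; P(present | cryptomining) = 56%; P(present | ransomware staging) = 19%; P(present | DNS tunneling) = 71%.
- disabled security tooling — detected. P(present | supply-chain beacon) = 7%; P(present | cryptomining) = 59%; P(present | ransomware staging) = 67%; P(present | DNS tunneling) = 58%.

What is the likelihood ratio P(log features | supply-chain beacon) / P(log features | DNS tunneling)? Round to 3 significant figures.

0.149

Joint likelihood of the log feature pattern under each hypothesis:
  supply-chain beacon: 0.31 × 0.56 × 0.19 × 0.07 = 0.0023089
  DNS tunneling: 0.29 × 0.13 × 0.71 × 0.58 = 0.015525
Bayes factor = 0.0023089 / 0.015525 ≈ 0.149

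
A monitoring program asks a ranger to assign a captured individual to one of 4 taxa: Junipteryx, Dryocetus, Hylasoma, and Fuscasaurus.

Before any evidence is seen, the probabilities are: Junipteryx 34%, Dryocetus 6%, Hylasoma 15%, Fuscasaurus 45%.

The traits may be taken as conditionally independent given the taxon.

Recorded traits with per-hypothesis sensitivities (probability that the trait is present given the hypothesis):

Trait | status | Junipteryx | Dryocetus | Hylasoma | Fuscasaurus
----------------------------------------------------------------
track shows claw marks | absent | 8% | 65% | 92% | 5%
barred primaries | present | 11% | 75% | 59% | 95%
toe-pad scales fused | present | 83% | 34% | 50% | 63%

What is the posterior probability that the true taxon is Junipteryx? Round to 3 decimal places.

0.097

By Bayes' rule with conditional independence, the unnormalized weight for each hypothesis is prior × ∏ likelihoods (using 1 − P(present | H) for each absent trait):
  Junipteryx: 0.34 × (1 − 0.08) × 0.11 × 0.83 = 0.028559
  Dryocetus: 0.06 × (1 − 0.65) × 0.75 × 0.34 = 0.005355
  Hylasoma: 0.15 × (1 − 0.92) × 0.59 × 0.50 = 0.00354
  Fuscasaurus: 0.45 × (1 − 0.05) × 0.95 × 0.63 = 0.25586
Normalizing constant Z = 0.028559 + 0.005355 + 0.00354 + 0.25586 = 0.29331.
P(Junipteryx | evidence) = 0.028559 / 0.29331 ≈ 0.097.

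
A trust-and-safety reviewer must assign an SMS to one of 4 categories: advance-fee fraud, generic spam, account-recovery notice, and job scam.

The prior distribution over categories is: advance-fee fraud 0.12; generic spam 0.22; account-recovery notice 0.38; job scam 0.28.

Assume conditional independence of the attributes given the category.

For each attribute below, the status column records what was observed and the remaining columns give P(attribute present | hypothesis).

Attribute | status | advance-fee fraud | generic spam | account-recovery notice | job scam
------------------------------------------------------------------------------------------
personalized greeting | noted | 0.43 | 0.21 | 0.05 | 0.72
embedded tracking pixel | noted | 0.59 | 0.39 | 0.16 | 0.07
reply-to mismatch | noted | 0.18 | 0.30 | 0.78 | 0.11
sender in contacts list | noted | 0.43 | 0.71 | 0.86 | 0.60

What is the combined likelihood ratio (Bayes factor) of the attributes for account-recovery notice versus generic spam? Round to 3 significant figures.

The Bayes factor is the ratio of the joint likelihoods of the attribute pattern under the two hypotheses.
  account-recovery notice: 0.05 × 0.16 × 0.78 × 0.86 = 0.0053664
  generic spam: 0.21 × 0.39 × 0.30 × 0.71 = 0.017445
Bayes factor = 0.0053664 / 0.017445 ≈ 0.308

0.308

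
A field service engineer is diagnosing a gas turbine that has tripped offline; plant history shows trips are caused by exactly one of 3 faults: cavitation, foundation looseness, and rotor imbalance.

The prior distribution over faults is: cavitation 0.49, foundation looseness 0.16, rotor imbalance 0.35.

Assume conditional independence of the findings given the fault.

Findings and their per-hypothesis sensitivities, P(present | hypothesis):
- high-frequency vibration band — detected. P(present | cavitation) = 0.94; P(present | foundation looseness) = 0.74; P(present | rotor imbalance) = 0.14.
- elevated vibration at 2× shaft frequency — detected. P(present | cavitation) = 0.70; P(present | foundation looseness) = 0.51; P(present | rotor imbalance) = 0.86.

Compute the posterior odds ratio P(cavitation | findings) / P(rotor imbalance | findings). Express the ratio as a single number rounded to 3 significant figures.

7.65

Unnormalized posterior weight (prior times the finding likelihoods) for each of the two hypotheses:
  cavitation: 0.49 × 0.94 × 0.70 = 0.32242
  rotor imbalance: 0.35 × 0.14 × 0.86 = 0.04214
Odds(cavitation : rotor imbalance) = 0.32242 / 0.04214 ≈ 7.65.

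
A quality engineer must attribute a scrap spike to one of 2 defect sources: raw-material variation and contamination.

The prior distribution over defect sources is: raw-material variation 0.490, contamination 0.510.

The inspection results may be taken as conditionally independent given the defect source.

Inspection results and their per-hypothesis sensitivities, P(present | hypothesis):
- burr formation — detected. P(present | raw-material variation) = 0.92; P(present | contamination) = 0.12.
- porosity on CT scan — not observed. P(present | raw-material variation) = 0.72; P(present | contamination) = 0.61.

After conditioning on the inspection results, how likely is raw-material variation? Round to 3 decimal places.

0.841

For each hypothesis, the unnormalized posterior weight is prior × product of the inspection result likelihoods (using 1 − P(present | H) for each absent inspection result):
  raw-material variation: 0.490 × 0.92 × (1 − 0.72) = 0.12622
  contamination: 0.510 × 0.12 × (1 − 0.61) = 0.023868
Marginal likelihood of the evidence = 0.15009.
P(raw-material variation | evidence) = 0.12622 / 0.15009 ≈ 0.841.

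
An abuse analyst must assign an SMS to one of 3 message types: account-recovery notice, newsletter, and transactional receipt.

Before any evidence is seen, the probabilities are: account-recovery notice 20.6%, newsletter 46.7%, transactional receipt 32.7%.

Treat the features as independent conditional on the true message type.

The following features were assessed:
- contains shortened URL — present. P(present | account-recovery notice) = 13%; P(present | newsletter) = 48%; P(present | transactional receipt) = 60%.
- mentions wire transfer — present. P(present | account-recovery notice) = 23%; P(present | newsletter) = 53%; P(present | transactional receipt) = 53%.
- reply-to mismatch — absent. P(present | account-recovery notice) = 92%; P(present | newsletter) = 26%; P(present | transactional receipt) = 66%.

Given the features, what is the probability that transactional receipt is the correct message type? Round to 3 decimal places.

Multiply each prior by the joint likelihood of the feature pattern (using 1 − P(present | H) for each absent feature):
  account-recovery notice: 0.206 × 0.13 × 0.23 × (1 − 0.92) = 0.00049275
  newsletter: 0.467 × 0.48 × 0.53 × (1 − 0.26) = 0.087916
  transactional receipt: 0.327 × 0.60 × 0.53 × (1 − 0.66) = 0.035355
The unnormalized weights sum to 0.12376.
P(transactional receipt | evidence) = 0.035355 / 0.12376 ≈ 0.286.

0.286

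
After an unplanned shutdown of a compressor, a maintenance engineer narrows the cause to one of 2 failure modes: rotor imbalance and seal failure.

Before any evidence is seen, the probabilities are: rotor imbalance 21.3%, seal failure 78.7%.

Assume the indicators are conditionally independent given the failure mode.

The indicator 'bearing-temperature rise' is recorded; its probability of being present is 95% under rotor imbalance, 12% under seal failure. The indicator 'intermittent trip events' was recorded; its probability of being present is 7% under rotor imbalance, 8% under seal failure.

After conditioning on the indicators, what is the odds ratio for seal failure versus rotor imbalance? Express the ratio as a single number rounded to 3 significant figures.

0.533

The normalizing constant cancels in an odds ratio, so compute prior × likelihood for the two hypotheses only:
  seal failure: 0.787 × 0.12 × 0.08 = 0.0075552
  rotor imbalance: 0.213 × 0.95 × 0.07 = 0.014165
Odds(seal failure : rotor imbalance) = 0.0075552 / 0.014165 ≈ 0.533.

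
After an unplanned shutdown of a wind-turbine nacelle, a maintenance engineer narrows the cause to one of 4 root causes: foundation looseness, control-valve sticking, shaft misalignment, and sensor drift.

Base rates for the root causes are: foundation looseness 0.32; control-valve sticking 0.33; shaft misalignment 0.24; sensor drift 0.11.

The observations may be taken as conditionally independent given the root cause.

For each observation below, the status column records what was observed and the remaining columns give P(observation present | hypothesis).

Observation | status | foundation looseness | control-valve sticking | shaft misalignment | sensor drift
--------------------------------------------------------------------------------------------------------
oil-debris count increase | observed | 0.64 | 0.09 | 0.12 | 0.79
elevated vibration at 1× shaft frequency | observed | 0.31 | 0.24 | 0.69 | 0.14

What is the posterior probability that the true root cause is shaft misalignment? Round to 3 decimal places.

Multiply each prior by the joint likelihood of the evidence pattern:
  foundation looseness: 0.32 × 0.64 × 0.31 = 0.063488
  control-valve sticking: 0.33 × 0.09 × 0.24 = 0.007128
  shaft misalignment: 0.24 × 0.12 × 0.69 = 0.019872
  sensor drift: 0.11 × 0.79 × 0.14 = 0.012166
The unnormalized weights sum to 0.10265.
P(shaft misalignment | evidence) = 0.019872 / 0.10265 ≈ 0.194.

0.194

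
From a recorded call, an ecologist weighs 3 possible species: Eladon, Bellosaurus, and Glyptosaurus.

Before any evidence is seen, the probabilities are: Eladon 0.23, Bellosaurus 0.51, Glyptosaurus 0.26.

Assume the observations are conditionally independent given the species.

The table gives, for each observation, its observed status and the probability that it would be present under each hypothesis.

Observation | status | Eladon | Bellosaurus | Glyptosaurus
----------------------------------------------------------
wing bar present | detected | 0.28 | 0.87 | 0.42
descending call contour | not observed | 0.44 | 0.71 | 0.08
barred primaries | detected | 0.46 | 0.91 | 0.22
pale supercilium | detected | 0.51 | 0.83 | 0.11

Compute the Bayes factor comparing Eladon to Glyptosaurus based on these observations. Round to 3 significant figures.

3.93

Joint likelihood of the evidence pattern under each hypothesis (using 1 − P(present | H) for each absent observation):
  Eladon: 0.28 × (1 − 0.44) × 0.46 × 0.51 = 0.036785
  Glyptosaurus: 0.42 × (1 − 0.08) × 0.22 × 0.11 = 0.0093509
Bayes factor = 0.036785 / 0.0093509 ≈ 3.93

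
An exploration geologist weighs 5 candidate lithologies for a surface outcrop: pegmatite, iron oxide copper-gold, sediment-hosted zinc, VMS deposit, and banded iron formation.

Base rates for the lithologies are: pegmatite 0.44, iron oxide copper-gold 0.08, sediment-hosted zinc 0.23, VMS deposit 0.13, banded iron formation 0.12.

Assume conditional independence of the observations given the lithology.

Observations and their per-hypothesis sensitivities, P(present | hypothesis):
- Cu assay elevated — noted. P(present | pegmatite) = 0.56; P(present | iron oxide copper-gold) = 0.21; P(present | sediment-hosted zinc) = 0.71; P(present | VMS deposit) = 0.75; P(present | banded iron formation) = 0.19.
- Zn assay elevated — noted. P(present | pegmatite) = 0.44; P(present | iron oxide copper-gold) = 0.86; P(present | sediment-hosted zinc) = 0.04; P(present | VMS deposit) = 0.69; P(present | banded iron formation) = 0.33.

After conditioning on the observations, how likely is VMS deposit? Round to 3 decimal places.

By Bayes' rule with conditional independence, the unnormalized weight for each hypothesis is prior × ∏ likelihoods:
  pegmatite: 0.44 × 0.56 × 0.44 = 0.10842
  iron oxide copper-gold: 0.08 × 0.21 × 0.86 = 0.014448
  sediment-hosted zinc: 0.23 × 0.71 × 0.04 = 0.006532
  VMS deposit: 0.13 × 0.75 × 0.69 = 0.067275
  banded iron formation: 0.12 × 0.19 × 0.33 = 0.007524
Normalizing constant Z = 0.10842 + 0.014448 + 0.006532 + 0.067275 + 0.007524 = 0.2042.
P(VMS deposit | evidence) = 0.067275 / 0.2042 ≈ 0.329.

0.329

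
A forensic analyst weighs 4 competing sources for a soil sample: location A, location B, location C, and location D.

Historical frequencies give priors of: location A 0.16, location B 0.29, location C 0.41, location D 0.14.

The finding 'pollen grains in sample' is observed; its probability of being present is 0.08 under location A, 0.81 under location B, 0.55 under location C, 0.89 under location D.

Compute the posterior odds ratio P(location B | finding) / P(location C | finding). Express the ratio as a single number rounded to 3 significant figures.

Posterior odds equal prior odds times the likelihood ratio; only the two competing hypotheses matter.
  location B: 0.29 × 0.81 = 0.2349
  location C: 0.41 × 0.55 = 0.2255
Posterior odds = 0.2349 / 0.2255 ≈ 1.04.

1.04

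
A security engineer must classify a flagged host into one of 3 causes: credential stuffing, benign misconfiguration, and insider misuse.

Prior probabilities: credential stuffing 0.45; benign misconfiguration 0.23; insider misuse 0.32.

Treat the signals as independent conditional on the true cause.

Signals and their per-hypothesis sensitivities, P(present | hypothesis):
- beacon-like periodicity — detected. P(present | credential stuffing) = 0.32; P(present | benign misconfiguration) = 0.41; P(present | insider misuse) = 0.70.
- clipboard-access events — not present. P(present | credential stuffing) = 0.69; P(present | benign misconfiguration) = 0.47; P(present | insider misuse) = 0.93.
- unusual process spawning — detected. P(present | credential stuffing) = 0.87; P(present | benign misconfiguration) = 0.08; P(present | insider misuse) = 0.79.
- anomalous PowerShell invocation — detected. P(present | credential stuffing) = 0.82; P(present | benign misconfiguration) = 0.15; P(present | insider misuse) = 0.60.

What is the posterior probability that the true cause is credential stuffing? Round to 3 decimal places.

0.799

For each hypothesis, the unnormalized posterior weight is prior × product of the signal likelihoods (using 1 − P(present | H) for each absent signal):
  credential stuffing: 0.45 × 0.32 × (1 − 0.69) × 0.87 × 0.82 = 0.031846
  benign misconfiguration: 0.23 × 0.41 × (1 − 0.47) × 0.08 × 0.15 = 0.00059975
  insider misuse: 0.32 × 0.70 × (1 − 0.93) × 0.79 × 0.60 = 0.0074323
Marginal likelihood of the evidence = 0.039878.
P(credential stuffing | evidence) = 0.031846 / 0.039878 ≈ 0.799.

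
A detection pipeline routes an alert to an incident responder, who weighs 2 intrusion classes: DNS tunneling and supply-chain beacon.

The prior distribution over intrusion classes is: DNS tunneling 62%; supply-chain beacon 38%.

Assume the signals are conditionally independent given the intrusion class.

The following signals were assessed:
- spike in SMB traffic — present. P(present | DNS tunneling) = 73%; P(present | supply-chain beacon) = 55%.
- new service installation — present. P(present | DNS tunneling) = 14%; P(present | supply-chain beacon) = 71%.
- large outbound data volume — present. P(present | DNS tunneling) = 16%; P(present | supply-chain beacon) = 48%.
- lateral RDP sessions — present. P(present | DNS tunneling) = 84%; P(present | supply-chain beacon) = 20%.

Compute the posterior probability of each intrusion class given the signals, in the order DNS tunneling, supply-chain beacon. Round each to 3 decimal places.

0.374, 0.626

Multiply each prior by the joint likelihood of the signal pattern:
  DNS tunneling: 0.62 × 0.73 × 0.14 × 0.16 × 0.84 = 0.0085161
  supply-chain beacon: 0.38 × 0.55 × 0.71 × 0.48 × 0.20 = 0.014245
The unnormalized weights sum to 0.022762.
P(DNS tunneling | evidence) = 0.0085161 / 0.022762 ≈ 0.374
P(supply-chain beacon | evidence) = 0.014245 / 0.022762 ≈ 0.626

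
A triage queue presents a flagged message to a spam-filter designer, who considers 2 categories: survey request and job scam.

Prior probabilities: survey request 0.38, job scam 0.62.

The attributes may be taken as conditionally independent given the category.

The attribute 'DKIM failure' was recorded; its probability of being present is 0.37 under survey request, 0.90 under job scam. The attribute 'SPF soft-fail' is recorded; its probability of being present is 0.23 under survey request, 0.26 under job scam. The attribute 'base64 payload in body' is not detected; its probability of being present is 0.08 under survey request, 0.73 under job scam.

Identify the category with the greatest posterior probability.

By Bayes' rule with conditional independence, the unnormalized weight for each hypothesis is prior × ∏ likelihoods (using 1 − P(present | H) for each absent attribute):
  survey request: 0.38 × 0.37 × 0.23 × (1 − 0.08) = 0.029751
  job scam: 0.62 × 0.90 × 0.26 × (1 − 0.73) = 0.039172
Marginal likelihood of the evidence = 0.068923.
P(survey request | evidence) ≈ 0.029751 / 0.068923 ≈ 0.432
P(job scam | evidence) ≈ 0.039172 / 0.068923 ≈ 0.568
The largest is 0.568, so job scam is most probable.

job scam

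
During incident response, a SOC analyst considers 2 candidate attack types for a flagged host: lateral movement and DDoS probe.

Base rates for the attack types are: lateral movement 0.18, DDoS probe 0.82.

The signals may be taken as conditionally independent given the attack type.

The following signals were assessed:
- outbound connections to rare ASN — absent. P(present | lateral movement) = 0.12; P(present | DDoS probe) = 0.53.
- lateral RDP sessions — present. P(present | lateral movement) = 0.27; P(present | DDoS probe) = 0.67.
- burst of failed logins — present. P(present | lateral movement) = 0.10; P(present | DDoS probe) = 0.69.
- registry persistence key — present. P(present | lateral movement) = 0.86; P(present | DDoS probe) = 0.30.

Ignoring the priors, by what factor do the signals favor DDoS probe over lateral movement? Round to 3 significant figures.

Joint likelihood of the signal pattern under each hypothesis (using 1 − P(present | H) for each absent signal):
  DDoS probe: (1 − 0.53) × 0.67 × 0.69 × 0.30 = 0.065184
  lateral movement: (1 − 0.12) × 0.27 × 0.10 × 0.86 = 0.020434
Bayes factor = 0.065184 / 0.020434 ≈ 3.19

3.19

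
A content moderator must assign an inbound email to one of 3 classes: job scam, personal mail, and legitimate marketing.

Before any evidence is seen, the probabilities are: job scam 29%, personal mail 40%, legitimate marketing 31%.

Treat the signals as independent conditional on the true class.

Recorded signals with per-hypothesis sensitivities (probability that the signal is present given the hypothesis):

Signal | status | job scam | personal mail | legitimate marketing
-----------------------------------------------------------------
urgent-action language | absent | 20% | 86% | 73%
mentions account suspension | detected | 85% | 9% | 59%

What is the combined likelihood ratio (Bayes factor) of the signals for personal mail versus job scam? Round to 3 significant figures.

Joint likelihood of the signal pattern under each hypothesis (using 1 − P(present | H) for each absent signal):
  personal mail: (1 − 0.86) × 0.09 = 0.0126
  job scam: (1 − 0.20) × 0.85 = 0.68
Bayes factor = 0.0126 / 0.68 ≈ 0.0185

0.0185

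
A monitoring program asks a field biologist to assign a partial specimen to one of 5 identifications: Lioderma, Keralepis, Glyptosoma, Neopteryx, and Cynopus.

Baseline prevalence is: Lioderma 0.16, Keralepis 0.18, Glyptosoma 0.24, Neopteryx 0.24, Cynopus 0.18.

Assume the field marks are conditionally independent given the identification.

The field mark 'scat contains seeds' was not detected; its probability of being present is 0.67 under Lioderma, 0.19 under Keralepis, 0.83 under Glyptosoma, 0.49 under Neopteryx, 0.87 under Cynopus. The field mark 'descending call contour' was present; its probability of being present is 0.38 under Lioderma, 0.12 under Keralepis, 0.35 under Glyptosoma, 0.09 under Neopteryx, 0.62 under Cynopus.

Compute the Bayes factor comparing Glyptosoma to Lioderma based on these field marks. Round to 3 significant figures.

The Bayes factor is the ratio of the joint likelihoods of the field mark pattern under the two hypotheses (using 1 − P(present | H) for each absent field mark).
  Glyptosoma: (1 − 0.83) × 0.35 = 0.0595
  Lioderma: (1 − 0.67) × 0.38 = 0.1254
Bayes factor = 0.0595 / 0.1254 ≈ 0.474

0.474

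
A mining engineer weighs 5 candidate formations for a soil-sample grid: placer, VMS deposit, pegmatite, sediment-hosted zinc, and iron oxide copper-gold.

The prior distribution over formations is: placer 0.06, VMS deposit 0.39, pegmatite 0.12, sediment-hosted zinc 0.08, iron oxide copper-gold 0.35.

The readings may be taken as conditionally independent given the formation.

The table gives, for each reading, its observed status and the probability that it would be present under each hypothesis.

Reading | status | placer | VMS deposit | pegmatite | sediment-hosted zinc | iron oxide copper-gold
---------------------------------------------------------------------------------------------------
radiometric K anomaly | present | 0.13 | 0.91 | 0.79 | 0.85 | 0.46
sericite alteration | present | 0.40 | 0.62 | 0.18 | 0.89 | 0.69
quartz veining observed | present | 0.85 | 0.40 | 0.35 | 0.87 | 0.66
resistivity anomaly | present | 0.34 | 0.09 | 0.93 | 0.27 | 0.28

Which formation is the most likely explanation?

iron oxide copper-gold

By Bayes' rule with conditional independence, the unnormalized weight for each hypothesis is prior × ∏ likelihoods:
  placer: 0.06 × 0.13 × 0.40 × 0.85 × 0.34 = 0.00090168
  VMS deposit: 0.39 × 0.91 × 0.62 × 0.40 × 0.09 = 0.0079214
  pegmatite: 0.12 × 0.79 × 0.18 × 0.35 × 0.93 = 0.0055543
  sediment-hosted zinc: 0.08 × 0.85 × 0.89 × 0.87 × 0.27 = 0.014216
  iron oxide copper-gold: 0.35 × 0.46 × 0.69 × 0.66 × 0.28 = 0.020529
The unnormalized weights sum to 0.049123.
P(placer | evidence) ≈ 0.00090168 / 0.049123 ≈ 0.018
P(VMS deposit | evidence) ≈ 0.0079214 / 0.049123 ≈ 0.161
P(pegmatite | evidence) ≈ 0.0055543 / 0.049123 ≈ 0.113
P(sediment-hosted zinc | evidence) ≈ 0.014216 / 0.049123 ≈ 0.289
P(iron oxide copper-gold | evidence) ≈ 0.020529 / 0.049123 ≈ 0.418
The largest is 0.418, so iron oxide copper-gold is most probable.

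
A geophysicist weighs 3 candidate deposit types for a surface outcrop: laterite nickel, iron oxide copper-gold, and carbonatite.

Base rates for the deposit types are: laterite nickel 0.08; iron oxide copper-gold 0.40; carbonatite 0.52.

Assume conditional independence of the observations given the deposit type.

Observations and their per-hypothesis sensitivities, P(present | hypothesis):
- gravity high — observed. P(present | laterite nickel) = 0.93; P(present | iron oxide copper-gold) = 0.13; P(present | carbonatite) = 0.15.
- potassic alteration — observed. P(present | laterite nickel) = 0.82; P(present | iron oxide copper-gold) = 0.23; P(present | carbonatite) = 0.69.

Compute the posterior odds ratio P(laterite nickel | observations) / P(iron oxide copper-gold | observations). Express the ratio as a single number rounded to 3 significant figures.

The normalizing constant cancels in an odds ratio, so compute prior × likelihood for the two hypotheses only:
  laterite nickel: 0.08 × 0.93 × 0.82 = 0.061008
  iron oxide copper-gold: 0.40 × 0.13 × 0.23 = 0.01196
Posterior odds = 0.061008 / 0.01196 ≈ 5.10.

5.10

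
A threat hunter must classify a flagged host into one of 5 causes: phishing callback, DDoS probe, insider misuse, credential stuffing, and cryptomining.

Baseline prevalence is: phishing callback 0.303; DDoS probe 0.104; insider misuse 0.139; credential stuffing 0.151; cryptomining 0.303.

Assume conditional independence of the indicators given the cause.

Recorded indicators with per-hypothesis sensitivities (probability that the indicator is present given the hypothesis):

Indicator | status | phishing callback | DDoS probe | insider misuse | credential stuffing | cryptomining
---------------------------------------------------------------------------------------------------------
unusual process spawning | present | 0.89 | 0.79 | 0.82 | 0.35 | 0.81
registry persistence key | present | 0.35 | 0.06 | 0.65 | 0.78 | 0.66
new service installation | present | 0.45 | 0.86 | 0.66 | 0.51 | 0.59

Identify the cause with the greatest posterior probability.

By Bayes' rule with conditional independence, the unnormalized weight for each hypothesis is prior × ∏ likelihoods:
  phishing callback: 0.303 × 0.89 × 0.35 × 0.45 = 0.042473
  DDoS probe: 0.104 × 0.79 × 0.06 × 0.86 = 0.0042395
  insider misuse: 0.139 × 0.82 × 0.65 × 0.66 = 0.048897
  credential stuffing: 0.151 × 0.35 × 0.78 × 0.51 = 0.021024
  cryptomining: 0.303 × 0.81 × 0.66 × 0.59 = 0.09557
Marginal likelihood of the evidence = 0.2122.
P(phishing callback | evidence) ≈ 0.042473 / 0.2122 ≈ 0.200
P(DDoS probe | evidence) ≈ 0.0042395 / 0.2122 ≈ 0.020
P(insider misuse | evidence) ≈ 0.048897 / 0.2122 ≈ 0.230
P(credential stuffing | evidence) ≈ 0.021024 / 0.2122 ≈ 0.099
P(cryptomining | evidence) ≈ 0.09557 / 0.2122 ≈ 0.450
The largest is 0.450, so cryptomining is most probable.

cryptomining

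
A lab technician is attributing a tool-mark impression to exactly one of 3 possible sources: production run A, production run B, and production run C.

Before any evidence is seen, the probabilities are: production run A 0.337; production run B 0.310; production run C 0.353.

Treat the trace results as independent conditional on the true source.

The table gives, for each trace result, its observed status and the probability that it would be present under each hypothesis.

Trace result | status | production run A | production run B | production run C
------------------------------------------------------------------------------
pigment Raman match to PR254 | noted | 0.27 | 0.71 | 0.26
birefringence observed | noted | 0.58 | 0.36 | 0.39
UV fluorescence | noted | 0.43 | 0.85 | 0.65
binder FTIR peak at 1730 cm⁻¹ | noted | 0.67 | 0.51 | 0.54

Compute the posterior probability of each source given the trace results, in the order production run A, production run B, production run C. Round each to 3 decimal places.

For each hypothesis, the unnormalized posterior weight is prior × product of the trace result likelihoods:
  production run A: 0.337 × 0.27 × 0.58 × 0.43 × 0.67 = 0.015204
  production run B: 0.310 × 0.71 × 0.36 × 0.85 × 0.51 = 0.034349
  production run C: 0.353 × 0.26 × 0.39 × 0.65 × 0.54 = 0.012564
Normalizing constant Z = 0.015204 + 0.034349 + 0.012564 = 0.062117.
P(production run A | evidence) = 0.015204 / 0.062117 ≈ 0.245
P(production run B | evidence) = 0.034349 / 0.062117 ≈ 0.553
P(production run C | evidence) = 0.012564 / 0.062117 ≈ 0.202

0.245, 0.553, 0.202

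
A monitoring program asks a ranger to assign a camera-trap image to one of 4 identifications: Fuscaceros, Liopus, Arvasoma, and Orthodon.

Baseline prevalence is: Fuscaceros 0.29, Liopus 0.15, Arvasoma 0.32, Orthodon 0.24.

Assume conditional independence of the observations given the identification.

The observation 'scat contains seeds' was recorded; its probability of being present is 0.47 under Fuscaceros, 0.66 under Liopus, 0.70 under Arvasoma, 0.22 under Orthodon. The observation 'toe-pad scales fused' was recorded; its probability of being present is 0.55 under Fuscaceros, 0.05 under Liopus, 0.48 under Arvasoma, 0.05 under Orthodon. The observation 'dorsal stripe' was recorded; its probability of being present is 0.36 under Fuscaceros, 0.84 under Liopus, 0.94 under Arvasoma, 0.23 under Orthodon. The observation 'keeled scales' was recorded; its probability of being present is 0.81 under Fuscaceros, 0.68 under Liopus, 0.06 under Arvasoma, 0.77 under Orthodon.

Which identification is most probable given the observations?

Fuscaceros

By Bayes' rule with conditional independence, the unnormalized weight for each hypothesis is prior × ∏ likelihoods:
  Fuscaceros: 0.29 × 0.47 × 0.55 × 0.36 × 0.81 = 0.02186
  Liopus: 0.15 × 0.66 × 0.05 × 0.84 × 0.68 = 0.0028274
  Arvasoma: 0.32 × 0.70 × 0.48 × 0.94 × 0.06 = 0.0060641
  Orthodon: 0.24 × 0.22 × 0.05 × 0.23 × 0.77 = 0.00046754
The unnormalized weights sum to 0.031219.
P(Fuscaceros | evidence) ≈ 0.02186 / 0.031219 ≈ 0.700
P(Liopus | evidence) ≈ 0.0028274 / 0.031219 ≈ 0.091
P(Arvasoma | evidence) ≈ 0.0060641 / 0.031219 ≈ 0.194
P(Orthodon | evidence) ≈ 0.00046754 / 0.031219 ≈ 0.015
The largest is 0.700, so Fuscaceros is most probable.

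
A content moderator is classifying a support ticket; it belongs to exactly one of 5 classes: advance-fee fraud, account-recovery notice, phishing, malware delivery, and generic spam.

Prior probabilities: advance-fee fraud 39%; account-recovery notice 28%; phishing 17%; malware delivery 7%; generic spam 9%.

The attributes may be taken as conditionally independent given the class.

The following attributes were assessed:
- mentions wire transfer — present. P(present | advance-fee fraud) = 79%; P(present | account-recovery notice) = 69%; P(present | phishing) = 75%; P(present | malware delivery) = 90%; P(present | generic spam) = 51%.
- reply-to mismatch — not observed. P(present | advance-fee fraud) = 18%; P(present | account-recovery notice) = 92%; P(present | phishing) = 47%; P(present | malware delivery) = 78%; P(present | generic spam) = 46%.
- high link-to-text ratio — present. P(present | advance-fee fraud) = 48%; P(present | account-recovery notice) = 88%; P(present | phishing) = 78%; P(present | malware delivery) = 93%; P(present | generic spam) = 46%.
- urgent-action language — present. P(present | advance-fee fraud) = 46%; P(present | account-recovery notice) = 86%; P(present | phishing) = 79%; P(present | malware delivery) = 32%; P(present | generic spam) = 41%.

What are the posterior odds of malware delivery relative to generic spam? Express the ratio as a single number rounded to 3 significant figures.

Unnormalized posterior weight (prior times the attribute likelihoods) for each of the two hypotheses (using 1 − P(present | H) for each absent attribute):
  malware delivery: 0.07 × 0.90 × (1 − 0.78) × 0.93 × 0.32 = 0.0041247
  generic spam: 0.09 × 0.51 × (1 − 0.46) × 0.46 × 0.41 = 0.0046746
Posterior odds = 0.0041247 / 0.0046746 ≈ 0.882.

0.882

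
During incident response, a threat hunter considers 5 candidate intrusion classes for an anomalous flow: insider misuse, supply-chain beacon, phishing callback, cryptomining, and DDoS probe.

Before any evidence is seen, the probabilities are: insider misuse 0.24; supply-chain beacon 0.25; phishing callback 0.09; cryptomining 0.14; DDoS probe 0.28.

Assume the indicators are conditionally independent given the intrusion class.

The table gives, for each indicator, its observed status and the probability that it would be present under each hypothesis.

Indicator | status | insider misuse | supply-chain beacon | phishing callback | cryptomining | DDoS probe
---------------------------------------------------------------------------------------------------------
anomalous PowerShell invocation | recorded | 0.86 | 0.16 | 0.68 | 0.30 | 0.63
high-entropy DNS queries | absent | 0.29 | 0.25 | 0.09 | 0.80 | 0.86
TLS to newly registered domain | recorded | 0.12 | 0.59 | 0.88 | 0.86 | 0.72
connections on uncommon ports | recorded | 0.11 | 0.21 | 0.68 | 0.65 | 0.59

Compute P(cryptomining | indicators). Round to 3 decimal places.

Multiply each prior by the joint likelihood of the indicator pattern (using 1 − P(present | H) for each absent indicator):
  insider misuse: 0.24 × 0.86 × (1 − 0.29) × 0.12 × 0.11 = 0.0019344
  supply-chain beacon: 0.25 × 0.16 × (1 − 0.25) × 0.59 × 0.21 = 0.003717
  phishing callback: 0.09 × 0.68 × (1 − 0.09) × 0.88 × 0.68 = 0.033326
  cryptomining: 0.14 × 0.30 × (1 − 0.80) × 0.86 × 0.65 = 0.0046956
  DDoS probe: 0.28 × 0.63 × (1 − 0.86) × 0.72 × 0.59 = 0.010491
Normalizing constant Z = 0.0019344 + 0.003717 + 0.033326 + 0.0046956 + 0.010491 = 0.054164.
P(cryptomining | evidence) = 0.0046956 / 0.054164 ≈ 0.087.

0.087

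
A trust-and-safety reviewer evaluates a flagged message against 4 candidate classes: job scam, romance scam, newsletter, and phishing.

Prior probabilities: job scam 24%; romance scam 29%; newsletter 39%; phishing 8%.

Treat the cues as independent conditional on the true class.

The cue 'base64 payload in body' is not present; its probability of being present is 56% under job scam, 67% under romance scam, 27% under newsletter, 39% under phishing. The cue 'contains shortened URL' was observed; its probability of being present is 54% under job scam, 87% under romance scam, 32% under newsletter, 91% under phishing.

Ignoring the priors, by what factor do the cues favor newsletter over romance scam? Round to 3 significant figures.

0.814

Joint likelihood of the cue pattern under each hypothesis (using 1 − P(present | H) for each absent cue):
  newsletter: (1 − 0.27) × 0.32 = 0.2336
  romance scam: (1 − 0.67) × 0.87 = 0.2871
Bayes factor = 0.2336 / 0.2871 ≈ 0.814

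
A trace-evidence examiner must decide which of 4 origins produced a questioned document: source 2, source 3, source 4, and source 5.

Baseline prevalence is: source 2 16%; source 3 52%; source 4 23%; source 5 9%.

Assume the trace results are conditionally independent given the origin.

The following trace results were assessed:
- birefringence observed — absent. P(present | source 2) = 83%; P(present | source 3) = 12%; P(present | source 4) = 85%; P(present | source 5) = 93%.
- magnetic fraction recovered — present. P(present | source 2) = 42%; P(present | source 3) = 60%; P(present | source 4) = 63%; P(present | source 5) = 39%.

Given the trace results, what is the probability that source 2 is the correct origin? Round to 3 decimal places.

Multiply each prior by the joint likelihood of the trace result pattern (using 1 − P(present | H) for each absent trace result):
  source 2: 0.16 × (1 − 0.83) × 0.42 = 0.011424
  source 3: 0.52 × (1 − 0.12) × 0.60 = 0.27456
  source 4: 0.23 × (1 − 0.85) × 0.63 = 0.021735
  source 5: 0.09 × (1 − 0.93) × 0.39 = 0.002457
Normalizing constant Z = 0.011424 + 0.27456 + 0.021735 + 0.002457 = 0.31018.
P(source 2 | evidence) = 0.011424 / 0.31018 ≈ 0.037.

0.037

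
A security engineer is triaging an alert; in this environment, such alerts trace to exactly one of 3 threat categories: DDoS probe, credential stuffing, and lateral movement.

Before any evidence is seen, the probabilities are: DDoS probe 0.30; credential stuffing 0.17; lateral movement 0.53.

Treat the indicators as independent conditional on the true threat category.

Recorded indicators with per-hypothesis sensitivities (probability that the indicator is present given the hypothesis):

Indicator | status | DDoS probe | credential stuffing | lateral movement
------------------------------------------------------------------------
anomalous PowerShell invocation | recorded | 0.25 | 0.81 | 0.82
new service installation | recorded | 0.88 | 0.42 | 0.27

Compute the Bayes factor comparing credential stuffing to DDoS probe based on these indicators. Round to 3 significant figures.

1.55

The Bayes factor is the ratio of the joint likelihoods of the indicator pattern under the two hypotheses.
  credential stuffing: 0.81 × 0.42 = 0.3402
  DDoS probe: 0.25 × 0.88 = 0.22
Bayes factor = 0.3402 / 0.22 ≈ 1.55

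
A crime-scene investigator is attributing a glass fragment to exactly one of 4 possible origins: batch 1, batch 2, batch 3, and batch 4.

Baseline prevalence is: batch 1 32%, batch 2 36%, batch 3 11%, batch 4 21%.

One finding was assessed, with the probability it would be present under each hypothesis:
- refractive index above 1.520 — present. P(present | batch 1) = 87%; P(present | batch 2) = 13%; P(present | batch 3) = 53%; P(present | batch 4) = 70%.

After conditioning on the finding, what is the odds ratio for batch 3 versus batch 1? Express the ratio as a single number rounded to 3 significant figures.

Unnormalized posterior weight (prior times the finding likelihood) for each of the two hypotheses:
  batch 3: 0.11 × 0.53 = 0.0583
  batch 1: 0.32 × 0.87 = 0.2784
Posterior odds = 0.0583 / 0.2784 ≈ 0.209.

0.209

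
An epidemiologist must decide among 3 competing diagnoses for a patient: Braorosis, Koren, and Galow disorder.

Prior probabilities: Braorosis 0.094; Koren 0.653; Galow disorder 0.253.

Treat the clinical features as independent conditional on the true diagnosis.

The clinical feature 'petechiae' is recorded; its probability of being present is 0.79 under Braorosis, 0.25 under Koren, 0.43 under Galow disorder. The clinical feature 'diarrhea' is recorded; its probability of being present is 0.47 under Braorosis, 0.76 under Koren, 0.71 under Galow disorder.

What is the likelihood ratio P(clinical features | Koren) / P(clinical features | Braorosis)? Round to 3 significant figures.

0.512

Take the product of per-clinical feature likelihoods under each hypothesis, then divide.
  Koren: 0.25 × 0.76 = 0.19
  Braorosis: 0.79 × 0.47 = 0.3713
Bayes factor = 0.19 / 0.3713 ≈ 0.512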